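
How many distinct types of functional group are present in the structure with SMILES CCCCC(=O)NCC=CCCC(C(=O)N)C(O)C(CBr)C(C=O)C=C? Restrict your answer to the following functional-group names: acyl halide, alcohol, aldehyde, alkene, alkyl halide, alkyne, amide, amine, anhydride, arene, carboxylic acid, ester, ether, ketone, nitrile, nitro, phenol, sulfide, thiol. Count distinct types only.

–C(=O)–N– linkage → amide (the N is not an amine).
C=C double bond → alkene.
pendant –CONH2: carbonyl C bonded to C and N → amide.
–OH on an sp³ carbon → alcohol (secondary).
pendant –CH2X: halogen on sp³ carbon → alkyl halide.
pendant –CHO: carbonyl C bonded to C and H → aldehyde.
C=C double bond → alkene.
Distinct types present: alcohol, aldehyde, alkene, alkyl halide, amide.

5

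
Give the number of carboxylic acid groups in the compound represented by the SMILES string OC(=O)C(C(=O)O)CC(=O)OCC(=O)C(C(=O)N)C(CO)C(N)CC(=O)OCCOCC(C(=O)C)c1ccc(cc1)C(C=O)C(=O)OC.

Reading the structure from left to right:
  HOOC: –COOH: carbonyl C bonded to –OH and C → carboxylic acid (the –OH is not a separate alcohol).
  CH(COOH): pendant –COOH: carbonyl C bonded to C and –OH → carboxylic acid.
  CH2COOCH2: –C(=O)–O–C with C on the carbonyl side → ester.
  CO: –C(=O)– with carbon on both sides → ketone.
  CH(CONH2): pendant –CONH2: carbonyl C bonded to C and N → amide.
  CH(CH2OH): pendant –CH2OH on an sp³ backbone C → alcohol.
  CH(NH2): –NH2 on an sp³ carbon with no adjacent C=O → amine.
  CH2COOCH2: –C(=O)–O–C with C on the carbonyl side → ester.
  CH2OCH2: C–O–C with sp³ carbons on both sides and no adjacent C=O → ether.
  CH(COCH3): pendant –COCH3: carbonyl C bonded to two carbons → ketone.
  C6H4: para-disubstituted benzene ring → arene.
  CH(CHO): pendant –CHO: carbonyl C bonded to C and H → aldehyde.
  COOCH3: –C(=O)OCH3: carbonyl C bonded to C and to –OCH3 → ester (not ketone + ether).
Carboxylic acid appears at: HOOC, CH(COOH) → 2.

2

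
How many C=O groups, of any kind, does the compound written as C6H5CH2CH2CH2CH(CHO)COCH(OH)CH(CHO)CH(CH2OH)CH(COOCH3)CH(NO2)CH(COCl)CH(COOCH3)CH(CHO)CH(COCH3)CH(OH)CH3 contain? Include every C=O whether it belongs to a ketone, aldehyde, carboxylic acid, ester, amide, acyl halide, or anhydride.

CH(CHO): aldehyde, 1 C=O (running total 1).
CO: ketone, 1 C=O (running total 2).
CH(CHO): aldehyde, 1 C=O (running total 3).
CH(COOCH3): ester, 1 C=O (running total 4).
CH(COCl): acyl halide, 1 C=O (running total 5).
CH(COOCH3): ester, 1 C=O (running total 6).
CH(CHO): aldehyde, 1 C=O (running total 7).
CH(COCH3): ketone, 1 C=O (running total 8).

8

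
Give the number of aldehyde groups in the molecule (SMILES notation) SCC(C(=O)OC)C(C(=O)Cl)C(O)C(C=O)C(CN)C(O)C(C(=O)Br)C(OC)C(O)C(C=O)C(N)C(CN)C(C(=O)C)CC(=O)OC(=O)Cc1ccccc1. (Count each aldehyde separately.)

2

–SH on an sp³ carbon → thiol.
pendant –COOCH3: carbonyl C bonded to C and –OCH3 → ester.
pendant –C(=O)X: carbonyl C bonded to C and halogen → acyl halide.
–OH on an sp³ carbon → alcohol (secondary).
pendant –CHO: carbonyl C bonded to C and H → aldehyde.
pendant –CH2NH2: N on sp³ C, no adjacent C=O → amine.
–OH on an sp³ carbon → alcohol (secondary).
pendant –C(=O)X: carbonyl C bonded to C and halogen → acyl halide.
pendant –OCH3: C–O–C with sp³ C, no adjacent C=O → ether.
–OH on an sp³ carbon → alcohol (secondary).
pendant –CHO: carbonyl C bonded to C and H → aldehyde.
–NH2 on an sp³ carbon with no adjacent C=O → amine.
pendant –CH2NH2: N on sp³ C, no adjacent C=O → amine.
pendant –COCH3: carbonyl C bonded to two carbons → ketone.
two acyl groups sharing one oxygen, –C(=O)–O–C(=O)– → anhydride.
–C6H5 phenyl ring → arene.
Aldehyde appears at: CH(CHO), CH(CHO) → 2.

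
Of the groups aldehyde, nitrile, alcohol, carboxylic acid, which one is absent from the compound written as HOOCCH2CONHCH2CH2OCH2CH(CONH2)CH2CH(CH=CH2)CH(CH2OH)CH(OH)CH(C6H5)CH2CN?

aldehyde

nitrile: present (CN — –C≡N: carbon triple-bonded to nitrogen → nitrile).
alcohol: present (CH(CH2OH) — pendant –CH2OH on an sp³ backbone C → alcohol).
carboxylic acid: present (HOOC — –COOH: carbonyl C bonded to –OH and C → carboxylic acid (the –OH is not a separate alcohol)).
aldehyde: absent. In HOOC, the carbonyl carbon bears –OH, not –H, so it is a carboxylic acid.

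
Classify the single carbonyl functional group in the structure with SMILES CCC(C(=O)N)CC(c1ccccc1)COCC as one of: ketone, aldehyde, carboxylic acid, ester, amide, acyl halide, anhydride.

The carbonyl is in the CH(CONH2) segment: pendant –CONH2: carbonyl C bonded to C and N → amide.

amide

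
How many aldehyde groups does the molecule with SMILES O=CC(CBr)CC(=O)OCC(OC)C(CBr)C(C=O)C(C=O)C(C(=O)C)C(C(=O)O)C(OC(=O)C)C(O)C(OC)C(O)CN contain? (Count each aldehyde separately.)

terminal –CHO: carbonyl C bonded to H and C → aldehyde.
pendant –CH2X: halogen on sp³ carbon → alkyl halide.
–C(=O)–O–C with C on the carbonyl side → ester.
pendant –OCH3: C–O–C with sp³ C, no adjacent C=O → ether.
pendant –CH2X: halogen on sp³ carbon → alkyl halide.
pendant –CHO: carbonyl C bonded to C and H → aldehyde.
pendant –CHO: carbonyl C bonded to C and H → aldehyde.
pendant –COCH3: carbonyl C bonded to two carbons → ketone.
pendant –COOH: carbonyl C bonded to C and –OH → carboxylic acid.
pendant –OC(=O)CH3: an acyloxy group → ester.
–OH on an sp³ carbon → alcohol (secondary).
pendant –OCH3: C–O–C with sp³ C, no adjacent C=O → ether.
–OH on an sp³ carbon → alcohol (secondary).
–NH2 on an sp³ carbon with no adjacent C=O → amine.
Aldehyde appears at: OHC, CH(CHO), CH(CHO) → 3.

3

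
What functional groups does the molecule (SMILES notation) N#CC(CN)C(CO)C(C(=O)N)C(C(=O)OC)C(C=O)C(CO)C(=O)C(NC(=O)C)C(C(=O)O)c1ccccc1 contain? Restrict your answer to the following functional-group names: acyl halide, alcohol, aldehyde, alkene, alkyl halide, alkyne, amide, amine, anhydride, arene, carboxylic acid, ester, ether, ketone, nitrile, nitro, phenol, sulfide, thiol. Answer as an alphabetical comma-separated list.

Working along the chain:
  N≡C: N≡C–: carbon triple-bonded to nitrogen → nitrile.
  CH(CH2NH2): pendant –CH2NH2: N on sp³ C, no adjacent C=O → amine.
  CH(CH2OH): pendant –CH2OH on an sp³ backbone C → alcohol.
  CH(CONH2): pendant –CONH2: carbonyl C bonded to C and N → amide.
  CH(COOCH3): pendant –COOCH3: carbonyl C bonded to C and –OCH3 → ester.
  CH(CHO): pendant –CHO: carbonyl C bonded to C and H → aldehyde.
  CH(CH2OH): pendant –CH2OH on an sp³ backbone C → alcohol.
  CO: –C(=O)– with carbon on both sides → ketone.
  CH(NHCOCH3): pendant –NHC(=O)CH3: N bonded to a carbonyl → amide (not amine).
  CH(COOH): pendant –COOH: carbonyl C bonded to C and –OH → carboxylic acid.
  C6H5: –C6H5 phenyl ring → arene.

alcohol, aldehyde, amide, amine, arene, carboxylic acid, ester, ketone, nitrile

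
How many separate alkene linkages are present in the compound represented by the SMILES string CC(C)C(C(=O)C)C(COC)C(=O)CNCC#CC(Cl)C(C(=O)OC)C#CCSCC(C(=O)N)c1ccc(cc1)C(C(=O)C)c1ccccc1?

Taking each segment in turn:
  CH(COCH3): pendant –COCH3: carbonyl C bonded to two carbons → ketone.
  CH(CH2OCH3): pendant –CH2OCH3: C–O–C linkage → ether.
  CO: –C(=O)– with carbon on both sides → ketone.
  CH2NHCH2: C–N–C with sp³ carbons and no adjacent C=O → amine (secondary).
  C≡C: C≡C triple bond → alkyne.
  CH(Cl): halogen on an sp³ carbon → alkyl halide.
  CH(COOCH3): pendant –COOCH3: carbonyl C bonded to C and –OCH3 → ester.
  C≡C: C≡C triple bond → alkyne.
  CH2SCH2: C–S–C linkage → sulfide (thioether).
  CH(CONH2): pendant –CONH2: carbonyl C bonded to C and N → amide.
  C6H4: para-disubstituted benzene ring → arene.
  CH(COCH3): pendant –COCH3: carbonyl C bonded to two carbons → ketone.
  C6H5: –C6H5 phenyl ring → arene.
No segment is a alkene: C≡C is alkyne, not alkene; C≡C is alkyne, not alkene; C6H4 is arene, not alkene. → 0.

0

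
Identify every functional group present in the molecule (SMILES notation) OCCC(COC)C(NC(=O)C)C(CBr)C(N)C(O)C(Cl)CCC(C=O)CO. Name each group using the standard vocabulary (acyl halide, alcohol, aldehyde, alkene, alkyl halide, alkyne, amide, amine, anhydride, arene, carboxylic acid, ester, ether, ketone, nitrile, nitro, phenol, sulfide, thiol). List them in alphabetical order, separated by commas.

Working along the chain:
  HOCH2: HO– on an sp³ carbon → alcohol.
  CH(CH2OCH3): pendant –CH2OCH3: C–O–C linkage → ether.
  CH(NHCOCH3): pendant –NHC(=O)CH3: N bonded to a carbonyl → amide (not amine).
  CH(CH2Br): pendant –CH2X: halogen on sp³ carbon → alkyl halide.
  CH(NH2): –NH2 on an sp³ carbon with no adjacent C=O → amine.
  CH(OH): –OH on an sp³ carbon → alcohol (secondary).
  CH(Cl): halogen on an sp³ carbon → alkyl halide.
  CH(CHO): pendant –CHO: carbonyl C bonded to C and H → aldehyde.
  CH2OH: –OH on an sp³ carbon → alcohol.

alcohol, aldehyde, alkyl halide, amide, amine, ether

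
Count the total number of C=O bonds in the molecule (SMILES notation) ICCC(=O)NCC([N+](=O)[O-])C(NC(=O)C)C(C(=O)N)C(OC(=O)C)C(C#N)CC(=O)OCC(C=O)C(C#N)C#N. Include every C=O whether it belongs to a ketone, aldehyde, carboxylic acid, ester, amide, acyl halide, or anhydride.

CH2CONHCH2: amide, 1 C=O (running total 1).
CH(NHCOCH3): amide, 1 C=O (running total 2).
CH(CONH2): amide, 1 C=O (running total 3).
CH(OCOCH3): ester, 1 C=O (running total 4).
CH2COOCH2: ester, 1 C=O (running total 5).
CH(CHO): aldehyde, 1 C=O (running total 6).

6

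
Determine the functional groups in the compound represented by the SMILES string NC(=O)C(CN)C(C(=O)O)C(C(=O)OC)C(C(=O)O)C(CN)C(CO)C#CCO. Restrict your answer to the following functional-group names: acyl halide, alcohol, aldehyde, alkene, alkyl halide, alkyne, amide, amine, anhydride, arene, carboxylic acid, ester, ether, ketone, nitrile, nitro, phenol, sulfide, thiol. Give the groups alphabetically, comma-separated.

alcohol, alkyne, amide, amine, carboxylic acid, ester

Working along the chain:
  H2NCO: –C(=O)NH2: carbonyl C bonded to C and to N → amide (the N is not a separate amine).
  CH(CH2NH2): pendant –CH2NH2: N on sp³ C, no adjacent C=O → amine.
  CH(COOH): pendant –COOH: carbonyl C bonded to C and –OH → carboxylic acid.
  CH(COOCH3): pendant –COOCH3: carbonyl C bonded to C and –OCH3 → ester.
  CH(COOH): pendant –COOH: carbonyl C bonded to C and –OH → carboxylic acid.
  CH(CH2NH2): pendant –CH2NH2: N on sp³ C, no adjacent C=O → amine.
  CH(CH2OH): pendant –CH2OH on an sp³ backbone C → alcohol.
  C≡C: C≡C triple bond → alkyne.
  CH2OH: –OH on an sp³ carbon → alcohol.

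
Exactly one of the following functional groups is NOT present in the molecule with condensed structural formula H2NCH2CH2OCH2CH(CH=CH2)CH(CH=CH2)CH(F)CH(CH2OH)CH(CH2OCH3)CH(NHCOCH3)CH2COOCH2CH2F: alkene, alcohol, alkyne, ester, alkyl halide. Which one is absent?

alkyne

alkyl halide: present (CH(F) — halogen on an sp³ carbon → alkyl halide).
alkene: present (CH(CH=CH2) — pendant –CH=CH2: C=C double bond → alkene).
ester: present (CH2COOCH2 — –C(=O)–O–C with C on the carbonyl side → ester).
alcohol: present (CH(CH2OH) — pendant –CH2OH on an sp³ backbone C → alcohol).
alkyne: no segment matches this pattern.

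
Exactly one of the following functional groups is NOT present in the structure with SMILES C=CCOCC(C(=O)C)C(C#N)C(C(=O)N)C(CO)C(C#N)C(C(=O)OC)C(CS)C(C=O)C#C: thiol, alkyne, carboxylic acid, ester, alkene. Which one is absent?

carboxylic acid

ester: present (CH(COOCH3) — pendant –COOCH3: carbonyl C bonded to C and –OCH3 → ester).
alkene: present (CH2=CH — C=C double bond → alkene).
thiol: present (CH(CH2SH) — pendant –CH2SH → thiol).
alkyne: present (C≡CH — C≡C triple bond → alkyne).
carboxylic acid: absent. In CH(COOCH3), the acyl oxygen is bonded to carbon (–O–C), not to H, so this is an ester. In CH(CONH2), the carbonyl is bonded to nitrogen, not to –OH; that is an amide.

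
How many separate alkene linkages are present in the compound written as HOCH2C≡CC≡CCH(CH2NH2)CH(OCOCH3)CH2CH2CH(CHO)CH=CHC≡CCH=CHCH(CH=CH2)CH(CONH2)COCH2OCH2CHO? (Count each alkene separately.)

3

Working along the chain:
  HOCH2: HO– on an sp³ carbon → alcohol.
  C≡C: C≡C triple bond → alkyne.
  C≡C: C≡C triple bond → alkyne.
  CH(CH2NH2): pendant –CH2NH2: N on sp³ C, no adjacent C=O → amine.
  CH(OCOCH3): pendant –OC(=O)CH3: an acyloxy group → ester.
  CH(CHO): pendant –CHO: carbonyl C bonded to C and H → aldehyde.
  CH=CH: C=C double bond → alkene.
  C≡C: C≡C triple bond → alkyne.
  CH=CH: C=C double bond → alkene.
  CH(CH=CH2): pendant –CH=CH2: C=C double bond → alkene.
  CH(CONH2): pendant –CONH2: carbonyl C bonded to C and N → amide.
  CO: –C(=O)– with carbon on both sides → ketone.
  CH2OCH2: C–O–C with sp³ carbons on both sides and no adjacent C=O → ether.
  CHO: terminal –CHO: carbonyl C bonded to H and C → aldehyde.
Alkene appears at: CH=CH, CH=CH, CH(CH=CH2) → 3.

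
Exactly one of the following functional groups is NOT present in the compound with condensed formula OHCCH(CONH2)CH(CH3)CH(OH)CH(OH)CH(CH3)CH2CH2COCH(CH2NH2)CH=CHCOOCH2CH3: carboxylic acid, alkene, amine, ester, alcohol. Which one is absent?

carboxylic acid

ester: present (COOCH2CH3 — –C(=O)OCH2CH3: carbonyl C bonded to C and to –OEt → ester).
alkene: present (CH=CH — C=C double bond → alkene).
amine: present (CH(CH2NH2) — pendant –CH2NH2: N on sp³ C, no adjacent C=O → amine).
alcohol: present (CH(OH) — –OH on an sp³ carbon → alcohol (secondary)).
carboxylic acid: absent. In COOCH2CH3, the acyl oxygen is bonded to carbon (–O–C), not to H, so this is an ester. In CH(CONH2), the carbonyl is bonded to nitrogen, not to –OH; that is an amide.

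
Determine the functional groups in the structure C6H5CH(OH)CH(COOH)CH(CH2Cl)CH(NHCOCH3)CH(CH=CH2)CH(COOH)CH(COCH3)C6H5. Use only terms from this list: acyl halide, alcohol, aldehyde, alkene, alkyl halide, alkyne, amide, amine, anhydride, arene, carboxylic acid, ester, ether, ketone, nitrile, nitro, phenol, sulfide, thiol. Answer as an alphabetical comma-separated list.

C6H5– phenyl ring → arene.
–OH on an sp³ carbon → alcohol (secondary).
pendant –COOH: carbonyl C bonded to C and –OH → carboxylic acid.
pendant –CH2X: halogen on sp³ carbon → alkyl halide.
pendant –NHC(=O)CH3: N bonded to a carbonyl → amide (not amine).
pendant –CH=CH2: C=C double bond → alkene.
pendant –COOH: carbonyl C bonded to C and –OH → carboxylic acid.
pendant –COCH3: carbonyl C bonded to two carbons → ketone.
–C6H5 phenyl ring → arene.

alcohol, alkene, alkyl halide, amide, arene, carboxylic acid, ketone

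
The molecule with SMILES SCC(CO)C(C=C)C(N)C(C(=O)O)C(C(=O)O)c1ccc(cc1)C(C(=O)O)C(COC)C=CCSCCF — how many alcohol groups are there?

Reading the structure from left to right:
  HSCH2: –SH on an sp³ carbon → thiol.
  CH(CH2OH): pendant –CH2OH on an sp³ backbone C → alcohol.
  CH(CH=CH2): pendant –CH=CH2: C=C double bond → alkene.
  CH(NH2): –NH2 on an sp³ carbon with no adjacent C=O → amine.
  CH(COOH): pendant –COOH: carbonyl C bonded to C and –OH → carboxylic acid.
  CH(COOH): pendant –COOH: carbonyl C bonded to C and –OH → carboxylic acid.
  C6H4: para-disubstituted benzene ring → arene.
  CH(COOH): pendant –COOH: carbonyl C bonded to C and –OH → carboxylic acid.
  CH(CH2OCH3): pendant –CH2OCH3: C–O–C linkage → ether.
  CH=CH: C=C double bond → alkene.
  CH2SCH2: C–S–C linkage → sulfide (thioether).
  CH2F: halogen on an sp³ carbon → alkyl halide.
Alcohol appears at: CH(CH2OH) → 1.

1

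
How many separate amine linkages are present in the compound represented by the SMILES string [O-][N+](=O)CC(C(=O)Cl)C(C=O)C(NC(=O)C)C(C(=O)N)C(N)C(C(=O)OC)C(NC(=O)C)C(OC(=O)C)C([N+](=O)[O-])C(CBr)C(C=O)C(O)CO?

Working along the chain:
  O2NCH2: –NO2 on carbon → nitro group.
  CH(COCl): pendant –C(=O)X: carbonyl C bonded to C and halogen → acyl halide.
  CH(CHO): pendant –CHO: carbonyl C bonded to C and H → aldehyde.
  CH(NHCOCH3): pendant –NHC(=O)CH3: N bonded to a carbonyl → amide (not amine).
  CH(CONH2): pendant –CONH2: carbonyl C bonded to C and N → amide.
  CH(NH2): –NH2 on an sp³ carbon with no adjacent C=O → amine.
  CH(COOCH3): pendant –COOCH3: carbonyl C bonded to C and –OCH3 → ester.
  CH(NHCOCH3): pendant –NHC(=O)CH3: N bonded to a carbonyl → amide (not amine).
  CH(OCOCH3): pendant –OC(=O)CH3: an acyloxy group → ester.
  CH(NO2): –NO2 on an sp³ carbon → nitro (the N=O is not a carbonyl).
  CH(CH2Br): pendant –CH2X: halogen on sp³ carbon → alkyl halide.
  CH(CHO): pendant –CHO: carbonyl C bonded to C and H → aldehyde.
  CH(OH): –OH on an sp³ carbon → alcohol (secondary).
  CH2OH: –OH on an sp³ carbon → alcohol.
Amine appears at: CH(NH2) → 1.

1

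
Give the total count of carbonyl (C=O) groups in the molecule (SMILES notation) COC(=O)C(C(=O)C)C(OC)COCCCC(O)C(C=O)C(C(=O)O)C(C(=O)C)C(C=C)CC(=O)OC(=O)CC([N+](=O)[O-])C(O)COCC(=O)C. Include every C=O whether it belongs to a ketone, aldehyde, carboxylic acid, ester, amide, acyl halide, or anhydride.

CH3OOC: ester, 1 C=O (running total 1).
CH(COCH3): ketone, 1 C=O (running total 2).
CH(CHO): aldehyde, 1 C=O (running total 3).
CH(COOH): carboxylic acid, 1 C=O (running total 4).
CH(COCH3): ketone, 1 C=O (running total 5).
CH2CO-O-COCH2: anhydride, 2 C=O (running total 7).
CO: ketone, 1 C=O (running total 8).

8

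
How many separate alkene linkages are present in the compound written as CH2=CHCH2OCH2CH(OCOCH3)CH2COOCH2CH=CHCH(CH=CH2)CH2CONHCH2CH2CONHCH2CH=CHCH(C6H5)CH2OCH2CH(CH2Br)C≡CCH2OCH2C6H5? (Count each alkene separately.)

4

Working along the chain:
  CH2=CH: C=C double bond → alkene.
  CH2OCH2: C–O–C with sp³ carbons on both sides and no adjacent C=O → ether.
  CH(OCOCH3): pendant –OC(=O)CH3: an acyloxy group → ester.
  CH2COOCH2: –C(=O)–O–C with C on the carbonyl side → ester.
  CH=CH: C=C double bond → alkene.
  CH(CH=CH2): pendant –CH=CH2: C=C double bond → alkene.
  CH2CONHCH2: –C(=O)–N– linkage → amide (the N is not an amine).
  CH2CONHCH2: –C(=O)–N– linkage → amide (the N is not an amine).
  CH=CH: C=C double bond → alkene.
  CH(C6H5): pendant –C6H5: benzene ring → arene.
  CH2OCH2: C–O–C with sp³ carbons on both sides and no adjacent C=O → ether.
  CH(CH2Br): pendant –CH2X: halogen on sp³ carbon → alkyl halide.
  C≡C: C≡C triple bond → alkyne.
  CH2OCH2: C–O–C with sp³ carbons on both sides and no adjacent C=O → ether.
  C6H5: –C6H5 phenyl ring → arene.
Alkene appears at: CH2=CH, CH=CH, CH(CH=CH2), CH=CH → 4.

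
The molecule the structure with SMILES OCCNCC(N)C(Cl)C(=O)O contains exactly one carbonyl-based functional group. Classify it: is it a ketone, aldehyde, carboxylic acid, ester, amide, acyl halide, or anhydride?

carboxylic acid

The carbonyl is in the COOH segment: –COOH: carbonyl C bonded to –OH and C → carboxylic acid (the –OH is not a separate alcohol).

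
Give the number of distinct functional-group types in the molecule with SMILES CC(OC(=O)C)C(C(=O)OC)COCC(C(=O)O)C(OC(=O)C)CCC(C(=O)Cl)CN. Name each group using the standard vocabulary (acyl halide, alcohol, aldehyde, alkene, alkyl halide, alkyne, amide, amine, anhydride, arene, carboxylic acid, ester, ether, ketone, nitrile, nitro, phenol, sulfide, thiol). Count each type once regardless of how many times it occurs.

5

Taking each segment in turn:
  CH(OCOCH3): pendant –OC(=O)CH3: an acyloxy group → ester.
  CH(COOCH3): pendant –COOCH3: carbonyl C bonded to C and –OCH3 → ester.
  CH2OCH2: C–O–C with sp³ carbons on both sides and no adjacent C=O → ether.
  CH(COOH): pendant –COOH: carbonyl C bonded to C and –OH → carboxylic acid.
  CH(OCOCH3): pendant –OC(=O)CH3: an acyloxy group → ester.
  CH(COCl): pendant –C(=O)X: carbonyl C bonded to C and halogen → acyl halide.
  CH2NH2: –NH2 on an sp³ carbon with no adjacent C=O → amine.
Distinct types present: acyl halide, amine, carboxylic acid, ester, ether.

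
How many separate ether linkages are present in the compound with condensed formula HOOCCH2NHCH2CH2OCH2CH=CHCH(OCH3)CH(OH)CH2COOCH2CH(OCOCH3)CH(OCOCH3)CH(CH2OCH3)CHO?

3

Working along the chain:
  HOOC: –COOH: carbonyl C bonded to –OH and C → carboxylic acid (the –OH is not a separate alcohol).
  CH2NHCH2: C–N–C with sp³ carbons and no adjacent C=O → amine (secondary).
  CH2OCH2: C–O–C with sp³ carbons on both sides and no adjacent C=O → ether.
  CH=CH: C=C double bond → alkene.
  CH(OCH3): pendant –OCH3: C–O–C with sp³ C, no adjacent C=O → ether.
  CH(OH): –OH on an sp³ carbon → alcohol (secondary).
  CH2COOCH2: –C(=O)–O–C with C on the carbonyl side → ester.
  CH(OCOCH3): pendant –OC(=O)CH3: an acyloxy group → ester.
  CH(OCOCH3): pendant –OC(=O)CH3: an acyloxy group → ester.
  CH(CH2OCH3): pendant –CH2OCH3: C–O–C linkage → ether.
  CHO: terminal –CHO: carbonyl C bonded to H and C → aldehyde.
Ether appears at: CH2OCH2, CH(OCH3), CH(CH2OCH3) → 3.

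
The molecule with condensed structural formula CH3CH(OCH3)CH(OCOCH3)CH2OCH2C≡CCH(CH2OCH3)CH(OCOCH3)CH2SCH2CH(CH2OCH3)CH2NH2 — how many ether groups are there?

pendant –OCH3: C–O–C with sp³ C, no adjacent C=O → ether.
pendant –OC(=O)CH3: an acyloxy group → ester.
C–O–C with sp³ carbons on both sides and no adjacent C=O → ether.
C≡C triple bond → alkyne.
pendant –CH2OCH3: C–O–C linkage → ether.
pendant –OC(=O)CH3: an acyloxy group → ester.
C–S–C linkage → sulfide (thioether).
pendant –CH2OCH3: C–O–C linkage → ether.
–NH2 on an sp³ carbon with no adjacent C=O → amine.
Ether appears at: CH(OCH3), CH2OCH2, CH(CH2OCH3), CH(CH2OCH3) → 4.

4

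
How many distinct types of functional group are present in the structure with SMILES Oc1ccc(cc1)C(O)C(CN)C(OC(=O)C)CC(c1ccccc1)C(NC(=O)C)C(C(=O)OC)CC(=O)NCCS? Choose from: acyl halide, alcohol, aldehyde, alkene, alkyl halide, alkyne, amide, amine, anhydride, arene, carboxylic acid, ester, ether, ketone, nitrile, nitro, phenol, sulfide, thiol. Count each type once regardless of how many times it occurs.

Reading the structure from left to right:
  HOC6H4: –OH attached directly to an aromatic ring → phenol (not alcohol); the ring itself is an arene.
  CH(OH): –OH on an sp³ carbon → alcohol (secondary).
  CH(CH2NH2): pendant –CH2NH2: N on sp³ C, no adjacent C=O → amine.
  CH(OCOCH3): pendant –OC(=O)CH3: an acyloxy group → ester.
  CH(C6H5): pendant –C6H5: benzene ring → arene.
  CH(NHCOCH3): pendant –NHC(=O)CH3: N bonded to a carbonyl → amide (not amine).
  CH(COOCH3): pendant –COOCH3: carbonyl C bonded to C and –OCH3 → ester.
  CH2CONHCH2: –C(=O)–N– linkage → amide (the N is not an amine).
  CH2SH: –SH on an sp³ carbon → thiol.
Distinct types present: alcohol, amide, amine, arene, ester, phenol, thiol.

7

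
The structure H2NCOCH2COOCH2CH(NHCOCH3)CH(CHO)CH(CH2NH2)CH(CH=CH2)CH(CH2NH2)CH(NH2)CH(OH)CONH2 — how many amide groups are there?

3

Taking each segment in turn:
  H2NCO: –C(=O)NH2: carbonyl C bonded to C and to N → amide (the N is not a separate amine).
  CH2COOCH2: –C(=O)–O–C with C on the carbonyl side → ester.
  CH(NHCOCH3): pendant –NHC(=O)CH3: N bonded to a carbonyl → amide (not amine).
  CH(CHO): pendant –CHO: carbonyl C bonded to C and H → aldehyde.
  CH(CH2NH2): pendant –CH2NH2: N on sp³ C, no adjacent C=O → amine.
  CH(CH=CH2): pendant –CH=CH2: C=C double bond → alkene.
  CH(CH2NH2): pendant –CH2NH2: N on sp³ C, no adjacent C=O → amine.
  CH(NH2): –NH2 on an sp³ carbon with no adjacent C=O → amine.
  CH(OH): –OH on an sp³ carbon → alcohol (secondary).
  CONH2: –C(=O)NH2: carbonyl C bonded to C and to N → amide (the N is not a separate amine).
Amide appears at: H2NCO, CH(NHCOCH3), CONH2 → 3.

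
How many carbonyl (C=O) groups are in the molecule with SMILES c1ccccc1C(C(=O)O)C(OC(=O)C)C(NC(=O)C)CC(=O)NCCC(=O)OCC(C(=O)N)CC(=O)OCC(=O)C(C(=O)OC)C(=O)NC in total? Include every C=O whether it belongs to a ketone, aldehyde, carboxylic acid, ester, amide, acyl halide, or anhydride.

10

CH(COOH): carboxylic acid, 1 C=O (running total 1).
CH(OCOCH3): ester, 1 C=O (running total 2).
CH(NHCOCH3): amide, 1 C=O (running total 3).
CH2CONHCH2: amide, 1 C=O (running total 4).
CH2COOCH2: ester, 1 C=O (running total 5).
CH(CONH2): amide, 1 C=O (running total 6).
CH2COOCH2: ester, 1 C=O (running total 7).
CO: ketone, 1 C=O (running total 8).
CH(COOCH3): ester, 1 C=O (running total 9).
CONHCH3: amide, 1 C=O (running total 10).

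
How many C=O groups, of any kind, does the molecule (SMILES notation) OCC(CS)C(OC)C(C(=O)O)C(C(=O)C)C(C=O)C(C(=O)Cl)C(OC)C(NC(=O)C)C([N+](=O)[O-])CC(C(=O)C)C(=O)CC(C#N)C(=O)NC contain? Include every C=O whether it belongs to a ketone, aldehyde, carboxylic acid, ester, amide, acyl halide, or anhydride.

CH(COOH): carboxylic acid, 1 C=O (running total 1).
CH(COCH3): ketone, 1 C=O (running total 2).
CH(CHO): aldehyde, 1 C=O (running total 3).
CH(COCl): acyl halide, 1 C=O (running total 4).
CH(NHCOCH3): amide, 1 C=O (running total 5).
CH(COCH3): ketone, 1 C=O (running total 6).
CO: ketone, 1 C=O (running total 7).
CONHCH3: amide, 1 C=O (running total 8).

8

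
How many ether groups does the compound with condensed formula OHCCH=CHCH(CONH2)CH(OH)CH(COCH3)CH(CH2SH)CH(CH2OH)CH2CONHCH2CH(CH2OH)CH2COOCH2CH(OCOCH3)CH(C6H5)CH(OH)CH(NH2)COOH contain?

Reading the structure from left to right:
  OHC: terminal –CHO: carbonyl C bonded to H and C → aldehyde.
  CH=CH: C=C double bond → alkene.
  CH(CONH2): pendant –CONH2: carbonyl C bonded to C and N → amide.
  CH(OH): –OH on an sp³ carbon → alcohol (secondary).
  CH(COCH3): pendant –COCH3: carbonyl C bonded to two carbons → ketone.
  CH(CH2SH): pendant –CH2SH → thiol.
  CH(CH2OH): pendant –CH2OH on an sp³ backbone C → alcohol.
  CH2CONHCH2: –C(=O)–N– linkage → amide (the N is not an amine).
  CH(CH2OH): pendant –CH2OH on an sp³ backbone C → alcohol.
  CH2COOCH2: –C(=O)–O–C with C on the carbonyl side → ester.
  CH(OCOCH3): pendant –OC(=O)CH3: an acyloxy group → ester.
  CH(C6H5): pendant –C6H5: benzene ring → arene.
  CH(OH): –OH on an sp³ carbon → alcohol (secondary).
  CH(NH2): –NH2 on an sp³ carbon with no adjacent C=O → amine.
  COOH: –COOH: carbonyl C bonded to –OH and C → carboxylic acid (the –OH is not a separate alcohol).
No segment is a ether: CH(OH) is alcohol, not ether; CH(CH2OH) is alcohol, not ether; CH(CH2OH) is alcohol, not ether. → 0.

0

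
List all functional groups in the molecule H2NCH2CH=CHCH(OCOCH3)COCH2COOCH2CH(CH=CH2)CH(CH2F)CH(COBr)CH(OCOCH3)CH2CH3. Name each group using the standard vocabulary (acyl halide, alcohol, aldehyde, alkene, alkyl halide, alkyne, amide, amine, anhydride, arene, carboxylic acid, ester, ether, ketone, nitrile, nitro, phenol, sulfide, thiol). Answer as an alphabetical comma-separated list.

acyl halide, alkene, alkyl halide, amine, ester, ketone

Reading the structure from left to right:
  H2NCH2: –NH2 on an sp³ carbon with no adjacent C=O → amine.
  CH=CH: C=C double bond → alkene.
  CH(OCOCH3): pendant –OC(=O)CH3: an acyloxy group → ester.
  CO: –C(=O)– with carbon on both sides → ketone.
  CH2COOCH2: –C(=O)–O–C with C on the carbonyl side → ester.
  CH(CH=CH2): pendant –CH=CH2: C=C double bond → alkene.
  CH(CH2F): pendant –CH2X: halogen on sp³ carbon → alkyl halide.
  CH(COBr): pendant –C(=O)X: carbonyl C bonded to C and halogen → acyl halide.
  CH(OCOCH3): pendant –OC(=O)CH3: an acyloxy group → ester.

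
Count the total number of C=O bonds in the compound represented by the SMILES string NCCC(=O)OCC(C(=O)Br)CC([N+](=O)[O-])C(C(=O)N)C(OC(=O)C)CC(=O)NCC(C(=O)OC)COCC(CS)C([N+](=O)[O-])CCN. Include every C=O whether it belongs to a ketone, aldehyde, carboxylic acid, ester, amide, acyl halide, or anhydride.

CH2COOCH2: ester, 1 C=O (running total 1).
CH(COBr): acyl halide, 1 C=O (running total 2).
CH(CONH2): amide, 1 C=O (running total 3).
CH(OCOCH3): ester, 1 C=O (running total 4).
CH2CONHCH2: amide, 1 C=O (running total 5).
CH(COOCH3): ester, 1 C=O (running total 6).

6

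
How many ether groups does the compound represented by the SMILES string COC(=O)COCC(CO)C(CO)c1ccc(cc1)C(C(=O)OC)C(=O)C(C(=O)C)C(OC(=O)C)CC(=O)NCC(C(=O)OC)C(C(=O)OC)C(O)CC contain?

1

Taking each segment in turn:
  CH3OOC: CH3O–C(=O)–: carbonyl C bonded to C and to –OCH3 → ester (not ketone + ether).
  CH2OCH2: C–O–C with sp³ carbons on both sides and no adjacent C=O → ether.
  CH(CH2OH): pendant –CH2OH on an sp³ backbone C → alcohol.
  CH(CH2OH): pendant –CH2OH on an sp³ backbone C → alcohol.
  C6H4: para-disubstituted benzene ring → arene.
  CH(COOCH3): pendant –COOCH3: carbonyl C bonded to C and –OCH3 → ester.
  CO: –C(=O)– with carbon on both sides → ketone.
  CH(COCH3): pendant –COCH3: carbonyl C bonded to two carbons → ketone.
  CH(OCOCH3): pendant –OC(=O)CH3: an acyloxy group → ester.
  CH2CONHCH2: –C(=O)–N– linkage → amide (the N is not an amine).
  CH(COOCH3): pendant –COOCH3: carbonyl C bonded to C and –OCH3 → ester.
  CH(COOCH3): pendant –COOCH3: carbonyl C bonded to C and –OCH3 → ester.
  CH(OH): –OH on an sp³ carbon → alcohol (secondary).
Ether appears at: CH2OCH2 → 1.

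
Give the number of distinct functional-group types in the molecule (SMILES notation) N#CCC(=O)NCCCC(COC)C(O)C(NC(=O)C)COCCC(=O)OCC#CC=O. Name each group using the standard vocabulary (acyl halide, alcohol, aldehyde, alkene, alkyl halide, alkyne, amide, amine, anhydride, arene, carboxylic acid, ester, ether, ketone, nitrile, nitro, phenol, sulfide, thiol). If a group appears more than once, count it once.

7

N≡C–: carbon triple-bonded to nitrogen → nitrile.
–C(=O)–N– linkage → amide (the N is not an amine).
pendant –CH2OCH3: C–O–C linkage → ether.
–OH on an sp³ carbon → alcohol (secondary).
pendant –NHC(=O)CH3: N bonded to a carbonyl → amide (not amine).
C–O–C with sp³ carbons on both sides and no adjacent C=O → ether.
–C(=O)–O–C with C on the carbonyl side → ester.
C≡C triple bond → alkyne.
terminal –CHO: carbonyl C bonded to H and C → aldehyde.
Distinct types present: alcohol, aldehyde, alkyne, amide, ester, ether, nitrile.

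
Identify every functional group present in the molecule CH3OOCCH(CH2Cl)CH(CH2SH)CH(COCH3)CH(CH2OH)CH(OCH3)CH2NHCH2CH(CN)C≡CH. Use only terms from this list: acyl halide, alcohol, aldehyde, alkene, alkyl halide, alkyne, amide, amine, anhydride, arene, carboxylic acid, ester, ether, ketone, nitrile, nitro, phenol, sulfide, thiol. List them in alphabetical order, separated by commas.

Reading the structure from left to right:
  CH3OOC: CH3O–C(=O)–: carbonyl C bonded to C and to –OCH3 → ester (not ketone + ether).
  CH(CH2Cl): pendant –CH2X: halogen on sp³ carbon → alkyl halide.
  CH(CH2SH): pendant –CH2SH → thiol.
  CH(COCH3): pendant –COCH3: carbonyl C bonded to two carbons → ketone.
  CH(CH2OH): pendant –CH2OH on an sp³ backbone C → alcohol.
  CH(OCH3): pendant –OCH3: C–O–C with sp³ C, no adjacent C=O → ether.
  CH2NHCH2: C–N–C with sp³ carbons and no adjacent C=O → amine (secondary).
  CH(CN): pendant –C≡N: nitrile.
  C≡CH: C≡C triple bond → alkyne.

alcohol, alkyl halide, alkyne, amine, ester, ether, ketone, nitrile, thiol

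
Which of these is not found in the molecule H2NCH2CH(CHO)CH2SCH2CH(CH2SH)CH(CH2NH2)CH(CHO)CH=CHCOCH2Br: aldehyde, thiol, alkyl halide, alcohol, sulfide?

alkyl halide: present (CH2Br — halogen on an sp³ carbon → alkyl halide).
thiol: present (CH(CH2SH) — pendant –CH2SH → thiol).
aldehyde: present (CH(CHO) — pendant –CHO: carbonyl C bonded to C and H → aldehyde).
sulfide: present (CH2SCH2 — C–S–C linkage → sulfide (thioether)).
alcohol: no segment matches this pattern.

alcohol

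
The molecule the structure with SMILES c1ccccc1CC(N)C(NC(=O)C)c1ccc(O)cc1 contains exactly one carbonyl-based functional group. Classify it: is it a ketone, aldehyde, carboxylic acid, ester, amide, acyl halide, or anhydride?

amide

The carbonyl is in the CH(NHCOCH3) segment: pendant –NHC(=O)CH3: N bonded to a carbonyl → amide (not amine).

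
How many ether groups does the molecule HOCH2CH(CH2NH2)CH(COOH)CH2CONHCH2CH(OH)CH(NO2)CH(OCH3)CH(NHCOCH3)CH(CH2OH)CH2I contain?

Working along the chain:
  HOCH2: HO– on an sp³ carbon → alcohol.
  CH(CH2NH2): pendant –CH2NH2: N on sp³ C, no adjacent C=O → amine.
  CH(COOH): pendant –COOH: carbonyl C bonded to C and –OH → carboxylic acid.
  CH2CONHCH2: –C(=O)–N– linkage → amide (the N is not an amine).
  CH(OH): –OH on an sp³ carbon → alcohol (secondary).
  CH(NO2): –NO2 on an sp³ carbon → nitro (the N=O is not a carbonyl).
  CH(OCH3): pendant –OCH3: C–O–C with sp³ C, no adjacent C=O → ether.
  CH(NHCOCH3): pendant –NHC(=O)CH3: N bonded to a carbonyl → amide (not amine).
  CH(CH2OH): pendant –CH2OH on an sp³ backbone C → alcohol.
  CH2I: halogen on an sp³ carbon → alkyl halide.
Ether appears at: CH(OCH3) → 1.

1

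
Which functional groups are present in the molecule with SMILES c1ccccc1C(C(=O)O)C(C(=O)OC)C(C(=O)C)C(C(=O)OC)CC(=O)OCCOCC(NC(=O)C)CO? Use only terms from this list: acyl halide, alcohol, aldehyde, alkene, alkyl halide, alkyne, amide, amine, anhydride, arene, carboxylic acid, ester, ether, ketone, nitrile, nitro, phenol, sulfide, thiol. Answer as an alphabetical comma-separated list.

Taking each segment in turn:
  C6H5: C6H5– phenyl ring → arene.
  CH(COOH): pendant –COOH: carbonyl C bonded to C and –OH → carboxylic acid.
  CH(COOCH3): pendant –COOCH3: carbonyl C bonded to C and –OCH3 → ester.
  CH(COCH3): pendant –COCH3: carbonyl C bonded to two carbons → ketone.
  CH(COOCH3): pendant –COOCH3: carbonyl C bonded to C and –OCH3 → ester.
  CH2COOCH2: –C(=O)–O–C with C on the carbonyl side → ester.
  CH2OCH2: C–O–C with sp³ carbons on both sides and no adjacent C=O → ether.
  CH(NHCOCH3): pendant –NHC(=O)CH3: N bonded to a carbonyl → amide (not amine).
  CH2OH: –OH on an sp³ carbon → alcohol.

alcohol, amide, arene, carboxylic acid, ester, ether, ketone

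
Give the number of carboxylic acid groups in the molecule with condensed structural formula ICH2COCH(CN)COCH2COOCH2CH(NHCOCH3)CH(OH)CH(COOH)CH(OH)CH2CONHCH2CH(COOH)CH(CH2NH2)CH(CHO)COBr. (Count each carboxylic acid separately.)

2

halogen on an sp³ carbon → alkyl halide.
–C(=O)– with carbon on both sides → ketone.
pendant –C≡N: nitrile.
–C(=O)– with carbon on both sides → ketone.
–C(=O)–O–C with C on the carbonyl side → ester.
pendant –NHC(=O)CH3: N bonded to a carbonyl → amide (not amine).
–OH on an sp³ carbon → alcohol (secondary).
pendant –COOH: carbonyl C bonded to C and –OH → carboxylic acid.
–OH on an sp³ carbon → alcohol (secondary).
–C(=O)–N– linkage → amide (the N is not an amine).
pendant –COOH: carbonyl C bonded to C and –OH → carboxylic acid.
pendant –CH2NH2: N on sp³ C, no adjacent C=O → amine.
pendant –CHO: carbonyl C bonded to C and H → aldehyde.
–C(=O)Br: carbonyl C bonded to C and to a halogen → acyl halide (not alkyl halide).
Carboxylic acid appears at: CH(COOH), CH(COOH) → 2.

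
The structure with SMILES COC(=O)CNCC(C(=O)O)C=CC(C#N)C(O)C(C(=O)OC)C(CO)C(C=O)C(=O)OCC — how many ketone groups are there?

0

CH3O–C(=O)–: carbonyl C bonded to C and to –OCH3 → ester (not ketone + ether).
C–N–C with sp³ carbons and no adjacent C=O → amine (secondary).
pendant –COOH: carbonyl C bonded to C and –OH → carboxylic acid.
C=C double bond → alkene.
pendant –C≡N: nitrile.
–OH on an sp³ carbon → alcohol (secondary).
pendant –COOCH3: carbonyl C bonded to C and –OCH3 → ester.
pendant –CH2OH on an sp³ backbone C → alcohol.
pendant –CHO: carbonyl C bonded to C and H → aldehyde.
–C(=O)OCH2CH3: carbonyl C bonded to C and to –OEt → ester.
No segment is a ketone: CH3OOC is ester, not ketone; CH(COOH) is carboxylic acid, not ketone; CH(COOCH3) is ester, not ketone. → 0.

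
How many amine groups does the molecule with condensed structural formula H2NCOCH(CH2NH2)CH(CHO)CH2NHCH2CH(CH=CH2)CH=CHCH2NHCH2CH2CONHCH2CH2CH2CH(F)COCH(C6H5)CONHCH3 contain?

Reading the structure from left to right:
  H2NCO: –C(=O)NH2: carbonyl C bonded to C and to N → amide (the N is not a separate amine).
  CH(CH2NH2): pendant –CH2NH2: N on sp³ C, no adjacent C=O → amine.
  CH(CHO): pendant –CHO: carbonyl C bonded to C and H → aldehyde.
  CH2NHCH2: C–N–C with sp³ carbons and no adjacent C=O → amine (secondary).
  CH(CH=CH2): pendant –CH=CH2: C=C double bond → alkene.
  CH=CH: C=C double bond → alkene.
  CH2NHCH2: C–N–C with sp³ carbons and no adjacent C=O → amine (secondary).
  CH2CONHCH2: –C(=O)–N– linkage → amide (the N is not an amine).
  CH(F): halogen on an sp³ carbon → alkyl halide.
  CO: –C(=O)– with carbon on both sides → ketone.
  CH(C6H5): pendant –C6H5: benzene ring → arene.
  CONHCH3: –C(=O)NHCH3: carbonyl C bonded to C and to N → amide (the N is not an amine).
Amine appears at: CH(CH2NH2), CH2NHCH2, CH2NHCH2 → 3.

3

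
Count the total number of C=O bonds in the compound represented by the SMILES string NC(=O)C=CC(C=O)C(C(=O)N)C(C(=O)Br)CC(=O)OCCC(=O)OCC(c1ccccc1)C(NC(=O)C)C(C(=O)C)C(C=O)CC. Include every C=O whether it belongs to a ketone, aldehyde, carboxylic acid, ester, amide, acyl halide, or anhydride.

H2NCO: amide, 1 C=O (running total 1).
CH(CHO): aldehyde, 1 C=O (running total 2).
CH(CONH2): amide, 1 C=O (running total 3).
CH(COBr): acyl halide, 1 C=O (running total 4).
CH2COOCH2: ester, 1 C=O (running total 5).
CH2COOCH2: ester, 1 C=O (running total 6).
CH(NHCOCH3): amide, 1 C=O (running total 7).
CH(COCH3): ketone, 1 C=O (running total 8).
CH(CHO): aldehyde, 1 C=O (running total 9).

9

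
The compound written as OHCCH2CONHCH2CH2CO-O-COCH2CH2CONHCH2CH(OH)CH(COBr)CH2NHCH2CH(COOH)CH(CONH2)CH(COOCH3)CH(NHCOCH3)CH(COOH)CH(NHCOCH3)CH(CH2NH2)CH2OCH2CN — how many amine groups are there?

Reading the structure from left to right:
  OHC: terminal –CHO: carbonyl C bonded to H and C → aldehyde.
  CH2CONHCH2: –C(=O)–N– linkage → amide (the N is not an amine).
  CH2CO-O-COCH2: two acyl groups sharing one oxygen, –C(=O)–O–C(=O)– → anhydride.
  CH2CONHCH2: –C(=O)–N– linkage → amide (the N is not an amine).
  CH(OH): –OH on an sp³ carbon → alcohol (secondary).
  CH(COBr): pendant –C(=O)X: carbonyl C bonded to C and halogen → acyl halide.
  CH2NHCH2: C–N–C with sp³ carbons and no adjacent C=O → amine (secondary).
  CH(COOH): pendant –COOH: carbonyl C bonded to C and –OH → carboxylic acid.
  CH(CONH2): pendant –CONH2: carbonyl C bonded to C and N → amide.
  CH(COOCH3): pendant –COOCH3: carbonyl C bonded to C and –OCH3 → ester.
  CH(NHCOCH3): pendant –NHC(=O)CH3: N bonded to a carbonyl → amide (not amine).
  CH(COOH): pendant –COOH: carbonyl C bonded to C and –OH → carboxylic acid.
  CH(NHCOCH3): pendant –NHC(=O)CH3: N bonded to a carbonyl → amide (not amine).
  CH(CH2NH2): pendant –CH2NH2: N on sp³ C, no adjacent C=O → amine.
  CH2OCH2: C–O–C with sp³ carbons on both sides and no adjacent C=O → ether.
  CN: –C≡N: carbon triple-bonded to nitrogen → nitrile.
Amine appears at: CH2NHCH2, CH(CH2NH2) → 2.

2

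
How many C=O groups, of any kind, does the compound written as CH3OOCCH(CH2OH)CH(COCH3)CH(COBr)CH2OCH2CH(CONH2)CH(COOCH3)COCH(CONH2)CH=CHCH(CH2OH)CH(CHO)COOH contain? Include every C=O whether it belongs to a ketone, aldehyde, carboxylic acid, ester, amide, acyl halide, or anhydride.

CH3OOC: ester, 1 C=O (running total 1).
CH(COCH3): ketone, 1 C=O (running total 2).
CH(COBr): acyl halide, 1 C=O (running total 3).
CH(CONH2): amide, 1 C=O (running total 4).
CH(COOCH3): ester, 1 C=O (running total 5).
CO: ketone, 1 C=O (running total 6).
CH(CONH2): amide, 1 C=O (running total 7).
CH(CHO): aldehyde, 1 C=O (running total 8).
COOH: carboxylic acid, 1 C=O (running total 9).

9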